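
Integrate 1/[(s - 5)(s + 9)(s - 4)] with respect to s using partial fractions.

Cover-up: A = 1/14, B = 1/182, C = -1/13. Decomposition: (1/14)/(s - 5) + (1/182)/(s + 9) - (1/13)/(s - 4). Integrate each term: (1/14) ln|(s - 5)| + (1/182) ln|(s + 9)| - (1/13) ln|(s - 4)| + C


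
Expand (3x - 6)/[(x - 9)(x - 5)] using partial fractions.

At x=9: P = (3·9 - 6)/(9 - 5) = 21/4. At x=5: Q = (3·5 - 6)/(5 - 9) = -9/4
Result: (21/4)/(x - 9) - (9/4)/(x - 5)


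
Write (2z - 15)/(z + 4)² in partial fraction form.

(2z - 15) = A(z + 4) + B. At z = -4: B = 2·(-4) - 15 = -23. Coeff of z: A = 2
Result: 2/(z + 4) - 23/(z + 4)²


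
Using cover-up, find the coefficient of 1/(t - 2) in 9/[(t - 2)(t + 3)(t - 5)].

Cover (t - 2), set t=2: 9/[(2 + 3)(2 - 5)] = -3/5


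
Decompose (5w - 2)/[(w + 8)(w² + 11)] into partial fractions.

At w=-8: α = (5·(-8) - 2)/((-8)² + 11) = -14/25. β = -α = 14/25, γ = 5 - (-8)·α = 13/25
Result: (-14/25)/(w + 8) + ((14/25)w + 13/25)/(w² + 11)


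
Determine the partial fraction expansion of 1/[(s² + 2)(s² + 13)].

Coefficient matching gives α = γ = 0, β = 1/(13-2) = 1/11, δ = -β = -1/11
Result: (1/11)/(s² + 2) - (1/11)/(s² + 13)


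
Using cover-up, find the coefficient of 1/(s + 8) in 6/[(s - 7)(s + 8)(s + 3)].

Cover (s + 8), set s=-8: 6/[(-8 - 7)(-8 + 3)] = 2/25


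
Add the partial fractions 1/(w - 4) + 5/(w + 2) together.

Common denominator (w - 4)(w + 2). Numerator: 1(w + 2) + 5(w - 4) = (w + 2) + (5w - 20) = 6w - 18
Result: (6w - 18)/[(w - 4)(w + 2)]


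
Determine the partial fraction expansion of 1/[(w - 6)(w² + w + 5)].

Cover-up at w = 6: α = 1/(6² + 1·6 + 5) = 1/47. Then β = -α = -1/47, γ = -α·(1 + 6) = -7/47
Result: (1/47)/(w - 6) - ((1/47)w + 7/47)/(w² + w + 5)


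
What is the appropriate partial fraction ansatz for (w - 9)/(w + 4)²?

Repeated linear factor: P/(w + 4) + Q/(w + 4)²


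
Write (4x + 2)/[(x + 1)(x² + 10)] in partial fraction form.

At x=-1: P = (4·(-1) + 2)/((-1)² + 10) = -2/11. Q = -P = 2/11, R = 4 - (-1)·P = 42/11
Result: (-2/11)/(x + 1) + ((2/11)x + 42/11)/(x² + 10)


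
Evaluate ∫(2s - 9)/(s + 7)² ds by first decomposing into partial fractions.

Decompose: P = 2, Q = 2·(-7) - 9 = -23, so (2s - 9)/(s + 7)² = 2/(s + 7) - 23/(s + 7)². Integrate: ∫ P/(s + 7) ds = 2 ln|(s + 7)|; ∫ Q/(s + 7)² ds = 23/(s + 7). Sum: 2 ln|(s + 7)| + 23/(s + 7) + C


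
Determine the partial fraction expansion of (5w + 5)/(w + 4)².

(5w + 5) = α(w + 4) + β. At w = -4: β = 5·(-4) + 5 = -15. Coeff of w: α = 5
Result: 5/(w + 4) - 15/(w + 4)²


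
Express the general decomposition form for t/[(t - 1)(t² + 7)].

Linear + irreducible quadratic: P/(t - 1) + (Qt + R)/(t² + 7)


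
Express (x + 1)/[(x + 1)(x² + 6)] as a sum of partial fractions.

At x=-1: P = (1·(-1) + 1)/((-1)² + 6) = 0. Q = -P = 0, R = 1 - (-1)·P = 1
Result: (1)/(x² + 6)


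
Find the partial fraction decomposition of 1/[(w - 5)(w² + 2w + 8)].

Cover-up at w = 5: A = 1/(5² + 2·5 + 8) = 1/43. Then B = -A = -1/43, C = -A·(2 + 5) = -7/43
Result: (1/43)/(w - 5) - ((1/43)w + 7/43)/(w² + 2w + 8)


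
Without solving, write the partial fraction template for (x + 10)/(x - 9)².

Repeated linear factor: α/(x - 9) + β/(x - 9)²


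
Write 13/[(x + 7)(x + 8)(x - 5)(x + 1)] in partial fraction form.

Using Heaviside cover-up: (13/72)/(x + 7) - (1/7)/(x + 8) + (1/72)/(x - 5) - (13/252)/(x + 1)


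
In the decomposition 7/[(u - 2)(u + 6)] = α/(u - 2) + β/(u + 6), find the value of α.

Cover-up at u = 2: α = 7/(2 + 6) = 7/8


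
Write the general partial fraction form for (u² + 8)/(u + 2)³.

Repeated linear factor (power 3): A/(u + 2) + B/(u + 2)² + C/(u + 2)³


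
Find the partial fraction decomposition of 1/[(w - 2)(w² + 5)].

Cover-up at w = 2: α = 1/(2² + 5) = 1/9. Then β = -α = -1/9, γ = -α·(0 + 2) = -2/9
Result: (1/9)/(w - 2) - ((1/9)w + 2/9)/(w² + 5)


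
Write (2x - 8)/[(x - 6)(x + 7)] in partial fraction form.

At x=6: α = (2·6 - 8)/(6 + 7) = 4/13. At x=-7: β = (2·(-7) - 8)/(-7 - 6) = 22/13
Result: (4/13)/(x - 6) + (22/13)/(x + 7)


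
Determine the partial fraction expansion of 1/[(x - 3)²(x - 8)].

Cover-up at x=8: C = 1/(8 - 3)² = 1/25. Cover-up at x=3: B = 1/(3 - 8) = -1/5. Comparing x² coeff: A = -C = -1/25
Result: (-1/25)/(x - 3) - (1/5)/(x - 3)² + (1/25)/(x - 8)


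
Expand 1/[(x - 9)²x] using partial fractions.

Cover-up at x=0: γ = 1/(0 - 9)² = 1/81. Cover-up at x=9: β = 1/(9 - 0) = 1/9. Comparing x² coeff: α = -γ = -1/81
Result: (-1/81)/(x - 9) + (1/9)/(x - 9)² + (1/81)/x


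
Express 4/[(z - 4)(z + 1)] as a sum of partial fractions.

4/(z - 4)(z + 1) = P/(z - 4) + Q/(z + 1). P = 4/(4 + 1) = 4/5, Q = 4/(-1 - 4) = -4/5
Result: (4/5)/(z - 4) - (4/5)/(z + 1)


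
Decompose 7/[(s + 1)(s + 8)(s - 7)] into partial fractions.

Using cover-up method: P = -1/8, Q = 1/15, R = 7/120
Result: (-1/8)/(s + 1) + (1/15)/(s + 8) + (7/120)/(s - 7)


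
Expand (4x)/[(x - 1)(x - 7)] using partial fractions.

At x=1: α = (4·1 + 0)/(1 - 7) = -2/3. At x=7: β = (4·7 + 0)/(7 - 1) = 14/3
Result: (-2/3)/(x - 1) + (14/3)/(x - 7)


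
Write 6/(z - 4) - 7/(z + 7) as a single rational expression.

Common denominator (z - 4)(z + 7). Numerator: 6(z + 7) - 7(z - 4) = (6z + 42) - (7z - 28) = -z + 70
Result: (-z + 70)/[(z - 4)(z + 7)]


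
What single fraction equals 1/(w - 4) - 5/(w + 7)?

Common denominator (w - 4)(w + 7). Numerator: 1(w + 7) - 5(w - 4) = (w + 7) - (5w - 20) = -4w + 27
Result: (-4w + 27)/[(w - 4)(w + 7)]


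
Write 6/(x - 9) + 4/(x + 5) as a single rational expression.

Common denominator (x - 9)(x + 5). Numerator: 6(x + 5) + 4(x - 9) = (6x + 30) + (4x - 36) = 10x - 6
Result: (10x - 6)/[(x - 9)(x + 5)]


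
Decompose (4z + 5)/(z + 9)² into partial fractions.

(4z + 5) = α(z + 9) + β. At z = -9: β = 4·(-9) + 5 = -31. Coeff of z: α = 4
Result: 4/(z + 9) - 31/(z + 9)²


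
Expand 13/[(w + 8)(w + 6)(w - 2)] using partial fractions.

Using cover-up method: α = 13/20, β = -13/16, γ = 13/80
Result: (13/20)/(w + 8) - (13/16)/(w + 6) + (13/80)/(w - 2)


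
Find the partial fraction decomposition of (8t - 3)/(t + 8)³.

(8t - 3) = α(t + 8)² + β(t + 8) + γ. At t = -8: γ = 8·(-8) - 3 = -67. Coefficients: α = 0, β = 8
Result: 8/(t + 8)² - 67/(t + 8)³


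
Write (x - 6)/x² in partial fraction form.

(x - 6) = Ax + B. At x = 0: B = 1·0 - 6 = -6. Coeff of x: A = 1
Result: 1/x - 6/x²


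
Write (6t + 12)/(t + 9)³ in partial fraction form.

(6t + 12) = P(t + 9)² + Q(t + 9) + R. At t = -9: R = 6·(-9) + 12 = -42. Coefficients: P = 0, Q = 6
Result: 6/(t + 9)² - 42/(t + 9)³


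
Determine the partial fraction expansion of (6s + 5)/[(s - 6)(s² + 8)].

At s=6: α = (6·6 + 5)/(6² + 8) = 41/44. β = -α = -41/44, γ = 6 - 6·α = 9/22
Result: (41/44)/(s - 6) - ((41/44)s - 9/22)/(s² + 8)


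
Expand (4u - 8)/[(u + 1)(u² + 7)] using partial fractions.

At u=-1: P = (4·(-1) - 8)/((-1)² + 7) = -3/2. Q = -P = 3/2, R = 4 - (-1)·P = 5/2
Result: (-3/2)/(u + 1) + ((3/2)u + 5/2)/(u² + 7)


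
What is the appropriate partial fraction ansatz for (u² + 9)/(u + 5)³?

Repeated linear factor (power 3): A/(u + 5) + B/(u + 5)² + C/(u + 5)³


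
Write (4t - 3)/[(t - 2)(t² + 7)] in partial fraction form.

At t=2: α = (4·2 - 3)/(2² + 7) = 5/11. β = -α = -5/11, γ = 4 - 2·α = 34/11
Result: (5/11)/(t - 2) - ((5/11)t - 34/11)/(t² + 7)


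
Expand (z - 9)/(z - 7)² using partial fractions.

(z - 9) = P(z - 7) + Q. At z = 7: Q = 1·7 - 9 = -2. Coeff of z: P = 1
Result: 1/(z - 7) - 2/(z - 7)²


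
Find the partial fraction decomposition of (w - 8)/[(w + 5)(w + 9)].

At w=-5: A = (1·(-5) - 8)/(-5 + 9) = -13/4. At w=-9: B = (1·(-9) - 8)/(-9 + 5) = 17/4
Result: (-13/4)/(w + 5) + (17/4)/(w + 9)


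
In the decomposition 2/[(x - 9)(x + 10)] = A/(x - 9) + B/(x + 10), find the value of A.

Cover-up at x = 9: A = 2/(9 + 10) = 2/19


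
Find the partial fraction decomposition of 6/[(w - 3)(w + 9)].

6/(w - 3)(w + 9) = α/(w - 3) + β/(w + 9). α = 6/(3 + 9) = 1/2, β = 6/(-9 - 3) = -1/2
Result: (1/2)/(w - 3) - (1/2)/(w + 9)


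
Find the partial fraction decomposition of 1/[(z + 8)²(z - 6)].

Cover-up at z=6: C = 1/(6 + 8)² = 1/196. Cover-up at z=-8: B = 1/(-8 - 6) = -1/14. Comparing z² coeff: A = -C = -1/196
Result: (-1/196)/(z + 8) - (1/14)/(z + 8)² + (1/196)/(z - 6)


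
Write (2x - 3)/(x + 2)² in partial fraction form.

(2x - 3) = α(x + 2) + β. At x = -2: β = 2·(-2) - 3 = -7. Coeff of x: α = 2
Result: 2/(x + 2) - 7/(x + 2)²


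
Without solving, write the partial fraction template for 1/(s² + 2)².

Repeated quadratic factor: (αs + β)/(s² + 2) + (γs + δ)/(s² + 2)²


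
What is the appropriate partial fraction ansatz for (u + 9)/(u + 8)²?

Repeated linear factor: α/(u + 8) + β/(u + 8)²


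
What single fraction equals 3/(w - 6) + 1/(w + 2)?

Common denominator (w - 6)(w + 2). Numerator: 3(w + 2) + 1(w - 6) = (3w + 6) + (w - 6) = 4w
Result: (4w)/[(w - 6)(w + 2)]


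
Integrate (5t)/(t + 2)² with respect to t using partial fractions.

Decompose: α = 5, β = 5·(-2) + 0 = -10, so (5t)/(t + 2)² = 5/(t + 2) - 10/(t + 2)². Integrate: ∫ α/(t + 2) dt = 5 ln|(t + 2)|; ∫ β/(t + 2)² dt = 10/(t + 2). Sum: 5 ln|(t + 2)| + 10/(t + 2) + C


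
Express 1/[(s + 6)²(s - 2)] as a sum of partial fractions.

Cover-up at s=2: R = 1/(2 + 6)² = 1/64. Cover-up at s=-6: Q = 1/(-6 - 2) = -1/8. Comparing s² coeff: P = -R = -1/64
Result: (-1/64)/(s + 6) - (1/8)/(s + 6)² + (1/64)/(s - 2)


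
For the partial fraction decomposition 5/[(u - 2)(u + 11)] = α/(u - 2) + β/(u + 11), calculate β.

Cover-up at u = -11: β = 5/(-11 - 2) = -5/13


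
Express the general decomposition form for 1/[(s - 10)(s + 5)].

Distinct linear factors: P/(s - 10) + Q/(s + 5)


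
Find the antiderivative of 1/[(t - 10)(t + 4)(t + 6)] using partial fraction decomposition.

Cover-up: P = 1/224, Q = -1/28, R = 1/32. Decomposition: (1/224)/(t - 10) - (1/28)/(t + 4) + (1/32)/(t + 6). Integrate each term: (1/224) ln|(t - 10)| - (1/28) ln|(t + 4)| + (1/32) ln|(t + 6)| + C


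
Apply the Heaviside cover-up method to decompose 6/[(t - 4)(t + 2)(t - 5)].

Cover (t - 4), t=4: P = 6/[(4 + 2)(4 - 5)] = -1. Cover (t + 2), t=-2: Q = 6/[(-2 - 4)(-2 - 5)] = 1/7. Cover (t - 5), t=5: R = 6/[(5 - 4)(5 + 2)] = 6/7.
Result: -1/(t - 4) + (1/7)/(t + 2) + (6/7)/(t - 5)


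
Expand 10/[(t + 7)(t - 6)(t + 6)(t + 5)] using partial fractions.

Using Heaviside cover-up: (-5/13)/(t + 7) + (5/858)/(t - 6) + (5/6)/(t + 6) - (5/11)/(t + 5)


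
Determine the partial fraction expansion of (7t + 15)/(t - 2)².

(7t + 15) = P(t - 2) + Q. At t = 2: Q = 7·2 + 15 = 29. Coeff of t: P = 7
Result: 7/(t - 2) + 29/(t - 2)²


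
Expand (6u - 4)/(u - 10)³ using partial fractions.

(6u - 4) = P(u - 10)² + Q(u - 10) + R. At u = 10: R = 6·10 - 4 = 56. Coefficients: P = 0, Q = 6
Result: 6/(u - 10)² + 56/(u - 10)³


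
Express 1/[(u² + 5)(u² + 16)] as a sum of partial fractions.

Coefficient matching gives P = R = 0, Q = 1/(16-5) = 1/11, S = -Q = -1/11
Result: (1/11)/(u² + 5) - (1/11)/(u² + 16)


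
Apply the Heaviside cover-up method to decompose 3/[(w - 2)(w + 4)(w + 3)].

Cover (w - 2), w=2: P = 3/[(2 + 4)(2 + 3)] = 1/10. Cover (w + 4), w=-4: Q = 3/[(-4 - 2)(-4 + 3)] = 1/2. Cover (w + 3), w=-3: R = 3/[(-3 - 2)(-3 + 4)] = -3/5.
Result: (1/10)/(w - 2) + (1/2)/(w + 4) - (3/5)/(w + 3)


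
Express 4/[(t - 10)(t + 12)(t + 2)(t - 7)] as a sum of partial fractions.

Using Heaviside cover-up: (1/198)/(t - 10) - (1/1045)/(t + 12) + (1/270)/(t + 2) - (4/513)/(t - 7)


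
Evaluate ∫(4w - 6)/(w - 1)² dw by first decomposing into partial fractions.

Decompose: A = 4, B = 4·1 - 6 = -2, so (4w - 6)/(w - 1)² = 4/(w - 1) - 2/(w - 1)². Integrate: ∫ A/(w - 1) dw = 4 ln|(w - 1)|; ∫ B/(w - 1)² dw = 2/(w - 1). Sum: 4 ln|(w - 1)| + 2/(w - 1) + C


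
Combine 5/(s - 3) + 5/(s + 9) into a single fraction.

Common denominator (s - 3)(s + 9). Numerator: 5(s + 9) + 5(s - 3) = (5s + 45) + (5s - 15) = 10s + 30
Result: (10s + 30)/[(s - 3)(s + 9)]


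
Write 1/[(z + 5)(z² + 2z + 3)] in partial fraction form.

Cover-up at z = -5: α = 1/((-5)² + 2·(-5) + 3) = 1/18. Then β = -α = -1/18, γ = -α·(2 - 5) = 1/6
Result: (1/18)/(z + 5) - ((1/18)z - 1/6)/(z² + 2z + 3)


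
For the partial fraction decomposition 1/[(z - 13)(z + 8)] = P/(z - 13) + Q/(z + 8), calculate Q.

Cover-up at z = -8: Q = 1/(-8 - 13) = -1/21


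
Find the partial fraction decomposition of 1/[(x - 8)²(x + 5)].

Cover-up at x=-5: C = 1/(-5 - 8)² = 1/169. Cover-up at x=8: B = 1/(8 + 5) = 1/13. Comparing x² coeff: A = -C = -1/169
Result: (-1/169)/(x - 8) + (1/13)/(x - 8)² + (1/169)/(x + 5)


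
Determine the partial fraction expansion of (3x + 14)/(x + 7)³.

(3x + 14) = A(x + 7)² + B(x + 7) + C. At x = -7: C = 3·(-7) + 14 = -7. Coefficients: A = 0, B = 3
Result: 3/(x + 7)² - 7/(x + 7)³


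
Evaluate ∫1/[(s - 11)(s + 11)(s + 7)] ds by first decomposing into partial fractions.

Cover-up: α = 1/396, β = 1/88, γ = -1/72. Decomposition: (1/396)/(s - 11) + (1/88)/(s + 11) - (1/72)/(s + 7). Integrate each term: (1/396) ln|(s - 11)| + (1/88) ln|(s + 11)| - (1/72) ln|(s + 7)| + C


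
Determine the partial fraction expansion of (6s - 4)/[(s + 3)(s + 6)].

At s=-3: α = (6·(-3) - 4)/(-3 + 6) = -22/3. At s=-6: β = (6·(-6) - 4)/(-6 + 3) = 40/3
Result: (-22/3)/(s + 3) + (40/3)/(s + 6)


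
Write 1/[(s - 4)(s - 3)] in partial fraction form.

1/(s - 4)(s - 3) = A/(s - 4) + B/(s - 3). A = 1/(4 - 3) = 1, B = 1/(3 - 4) = -1
Result: 1/(s - 4) - 1/(s - 3)


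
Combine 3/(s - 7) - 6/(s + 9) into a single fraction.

Common denominator (s - 7)(s + 9). Numerator: 3(s + 9) - 6(s - 7) = (3s + 27) - (6s - 42) = -3s + 69
Result: (-3s + 69)/[(s - 7)(s + 9)]


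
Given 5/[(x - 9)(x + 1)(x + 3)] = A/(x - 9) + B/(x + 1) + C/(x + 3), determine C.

Cover-up at x = -3: C = 5/[(-3 - 9)(-3 + 1)] = 5/[(-12)(-2)] = 5/24


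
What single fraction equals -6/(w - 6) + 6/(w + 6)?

Common denominator (w - 6)(w + 6). Numerator: -6(w + 6) + 6(w - 6) = (-6w - 36) + (6w - 36) = -72
Result: (-72)/[(w - 6)(w + 6)]


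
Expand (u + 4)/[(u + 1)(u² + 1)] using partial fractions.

At u=-1: α = (1·(-1) + 4)/((-1)² + 1) = 3/2. β = -α = -3/2, γ = 1 - (-1)·α = 5/2
Result: (3/2)/(u + 1) - ((3/2)u - 5/2)/(u² + 1)


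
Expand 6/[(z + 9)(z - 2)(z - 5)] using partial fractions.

Using cover-up method: A = 3/77, B = -2/11, C = 1/7
Result: (3/77)/(z + 9) - (2/11)/(z - 2) + (1/7)/(z - 5)


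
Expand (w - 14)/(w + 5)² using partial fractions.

(w - 14) = α(w + 5) + β. At w = -5: β = 1·(-5) - 14 = -19. Coeff of w: α = 1
Result: 1/(w + 5) - 19/(w + 5)²


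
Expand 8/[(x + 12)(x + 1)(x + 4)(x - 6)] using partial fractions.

Using Heaviside cover-up: (-1/198)/(x + 12) - (8/231)/(x + 1) + (1/30)/(x + 4) + (2/315)/(x - 6)


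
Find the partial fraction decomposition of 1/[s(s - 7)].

1/s(s - 7) = A/s + B/(s - 7). A = 1/(0 - 7) = -1/7, B = 1/(7 - 0) = 1/7
Result: (-1/7)/s + (1/7)/(s - 7)


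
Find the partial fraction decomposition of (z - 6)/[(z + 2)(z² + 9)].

At z=-2: A = (1·(-2) - 6)/((-2)² + 9) = -8/13. B = -A = 8/13, C = 1 - (-2)·A = -3/13
Result: (-8/13)/(z + 2) + ((8/13)z - 3/13)/(z² + 9)


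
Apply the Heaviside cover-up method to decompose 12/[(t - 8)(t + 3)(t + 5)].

Cover (t - 8), t=8: α = 12/[(8 + 3)(8 + 5)] = 12/143. Cover (t + 3), t=-3: β = 12/[(-3 - 8)(-3 + 5)] = -6/11. Cover (t + 5), t=-5: γ = 12/[(-5 - 8)(-5 + 3)] = 6/13.
Result: (12/143)/(t - 8) - (6/11)/(t + 3) + (6/13)/(t + 5)


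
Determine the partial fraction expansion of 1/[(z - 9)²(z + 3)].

Cover-up at z=-3: γ = 1/(-3 - 9)² = 1/144. Cover-up at z=9: β = 1/(9 + 3) = 1/12. Comparing z² coeff: α = -γ = -1/144
Result: (-1/144)/(z - 9) + (1/12)/(z - 9)² + (1/144)/(z + 3)


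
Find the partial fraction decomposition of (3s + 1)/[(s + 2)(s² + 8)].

At s=-2: P = (3·(-2) + 1)/((-2)² + 8) = -5/12. Q = -P = 5/12, R = 3 - (-2)·P = 13/6
Result: (-5/12)/(s + 2) + ((5/12)s + 13/6)/(s² + 8)


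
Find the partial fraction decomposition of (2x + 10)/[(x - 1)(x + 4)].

At x=1: P = (2·1 + 10)/(1 + 4) = 12/5. At x=-4: Q = (2·(-4) + 10)/(-4 - 1) = -2/5
Result: (12/5)/(x - 1) - (2/5)/(x + 4)


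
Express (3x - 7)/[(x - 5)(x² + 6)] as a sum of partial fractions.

At x=5: α = (3·5 - 7)/(5² + 6) = 8/31. β = -α = -8/31, γ = 3 - 5·α = 53/31
Result: (8/31)/(x - 5) - ((8/31)x - 53/31)/(x² + 6)


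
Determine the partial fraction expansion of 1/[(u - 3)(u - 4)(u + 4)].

Using cover-up method: α = -1/7, β = 1/8, γ = 1/56
Result: (-1/7)/(u - 3) + (1/8)/(u - 4) + (1/56)/(u + 4)


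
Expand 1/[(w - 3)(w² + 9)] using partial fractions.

Cover-up at w = 3: P = 1/(3² + 9) = 1/18. Then Q = -P = -1/18, R = -P·(0 + 3) = -1/6
Result: (1/18)/(w - 3) - ((1/18)w + 1/6)/(w² + 9)


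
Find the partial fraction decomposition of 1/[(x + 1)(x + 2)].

1/(x + 1)(x + 2) = α/(x + 1) + β/(x + 2). α = 1/(-1 + 2) = 1, β = 1/(-2 + 1) = -1
Result: 1/(x + 1) - 1/(x + 2)


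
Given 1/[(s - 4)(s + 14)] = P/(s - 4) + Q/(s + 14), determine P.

Cover-up at s = 4: P = 1/(4 + 14) = 1/18


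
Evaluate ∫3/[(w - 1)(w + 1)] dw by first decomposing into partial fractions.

Decompose: 3/[(w - 1)(w + 1)] = (3/2)/(w - 1) - (3/2)/(w + 1). Integrate each term: (3/2) ln|(w - 1)| - (3/2) ln|(w + 1)| + C


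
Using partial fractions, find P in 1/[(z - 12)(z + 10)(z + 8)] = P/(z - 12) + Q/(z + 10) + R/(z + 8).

Cover-up at z = 12: P = 1/[(12 + 10)(12 + 8)] = 1/[(22)(20)] = 1/440


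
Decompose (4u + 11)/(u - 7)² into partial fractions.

(4u + 11) = P(u - 7) + Q. At u = 7: Q = 4·7 + 11 = 39. Coeff of u: P = 4
Result: 4/(u - 7) + 39/(u - 7)²


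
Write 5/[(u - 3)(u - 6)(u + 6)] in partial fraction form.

Using cover-up method: A = -5/27, B = 5/36, C = 5/108
Result: (-5/27)/(u - 3) + (5/36)/(u - 6) + (5/108)/(u + 6)


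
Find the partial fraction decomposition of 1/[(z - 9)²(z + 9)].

Cover-up at z=-9: C = 1/(-9 - 9)² = 1/324. Cover-up at z=9: B = 1/(9 + 9) = 1/18. Comparing z² coeff: A = -C = -1/324
Result: (-1/324)/(z - 9) + (1/18)/(z - 9)² + (1/324)/(z + 9)


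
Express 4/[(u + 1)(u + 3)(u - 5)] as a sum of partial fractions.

Using cover-up method: α = -1/3, β = 1/4, γ = 1/12
Result: (-1/3)/(u + 1) + (1/4)/(u + 3) + (1/12)/(u - 5)


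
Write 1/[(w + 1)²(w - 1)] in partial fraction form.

Cover-up at w=1: R = 1/(1 + 1)² = 1/4. Cover-up at w=-1: Q = 1/(-1 - 1) = -1/2. Comparing w² coeff: P = -R = -1/4
Result: (-1/4)/(w + 1) - (1/2)/(w + 1)² + (1/4)/(w - 1)


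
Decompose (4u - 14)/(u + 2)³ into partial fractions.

(4u - 14) = A(u + 2)² + B(u + 2) + C. At u = -2: C = 4·(-2) - 14 = -22. Coefficients: A = 0, B = 4
Result: 4/(u + 2)² - 22/(u + 2)³


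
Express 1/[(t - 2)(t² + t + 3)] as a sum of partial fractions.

Cover-up at t = 2: α = 1/(2² + 1·2 + 3) = 1/9. Then β = -α = -1/9, γ = -α·(1 + 2) = -1/3
Result: (1/9)/(t - 2) - ((1/9)t + 1/3)/(t² + t + 3)


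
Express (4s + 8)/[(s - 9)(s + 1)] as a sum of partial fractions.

At s=9: α = (4·9 + 8)/(9 + 1) = 22/5. At s=-1: β = (4·(-1) + 8)/(-1 - 9) = -2/5
Result: (22/5)/(s - 9) - (2/5)/(s + 1)


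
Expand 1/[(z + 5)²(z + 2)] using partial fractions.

Cover-up at z=-2: γ = 1/(-2 + 5)² = 1/9. Cover-up at z=-5: β = 1/(-5 + 2) = -1/3. Comparing z² coeff: α = -γ = -1/9
Result: (-1/9)/(z + 5) - (1/3)/(z + 5)² + (1/9)/(z + 2)


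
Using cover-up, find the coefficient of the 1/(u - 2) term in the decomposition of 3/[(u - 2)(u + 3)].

Cover (u - 2), set u=2: 3/((u + 3) at u=2) = 3/(5) = 3/5


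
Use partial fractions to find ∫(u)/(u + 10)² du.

Decompose: A = 1, B = 1·(-10) + 0 = -10, so (u)/(u + 10)² = 1/(u + 10) - 10/(u + 10)². Integrate: ∫ A/(u + 10) du = ln|(u + 10)|; ∫ B/(u + 10)² du = 10/(u + 10). Sum: ln|(u + 10)| + 10/(u + 10) + C


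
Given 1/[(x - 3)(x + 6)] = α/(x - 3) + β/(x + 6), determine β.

Cover-up at x = -6: β = 1/(-6 - 3) = -1/9


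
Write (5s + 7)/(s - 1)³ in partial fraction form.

(5s + 7) = A(s - 1)² + B(s - 1) + C. At s = 1: C = 5·1 + 7 = 12. Coefficients: A = 0, B = 5
Result: 5/(s - 1)² + 12/(s - 1)³


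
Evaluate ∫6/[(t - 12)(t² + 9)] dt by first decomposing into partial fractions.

Cover-up at t=12: α = 6/(12²+9) = 2/51. Coeff matching: β = -2/51, γ = -8/17. Decomposition: (2/51)/(t - 12) - ((2/51)t + 8/17)/(t² + 9). Integrate: linear → ln, quadratic → (1/2)ln + arctan: (2/51) ln|(t - 12)| - (1/51) ln(t² + 9) - (8/51) arctan(t/3) + C


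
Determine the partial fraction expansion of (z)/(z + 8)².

(z) = P(z + 8) + Q. At z = -8: Q = 1·(-8) + 0 = -8. Coeff of z: P = 1
Result: 1/(z + 8) - 8/(z + 8)²


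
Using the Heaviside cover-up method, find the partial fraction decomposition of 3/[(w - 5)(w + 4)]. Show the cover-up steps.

Cover (w - 5): set w=5, get P = 3/(5 + 4) = 1/3. Cover (w + 4): set w=-4, get Q = 3/(-4 - 5) = -1/3.
Result: (1/3)/(w - 5) - (1/3)/(w + 4)


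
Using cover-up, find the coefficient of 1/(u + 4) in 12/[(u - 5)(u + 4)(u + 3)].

Cover (u + 4), set u=-4: 12/[(-4 - 5)(-4 + 3)] = 4/3


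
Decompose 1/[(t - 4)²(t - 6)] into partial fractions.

Cover-up at t=6: C = 1/(6 - 4)² = 1/4. Cover-up at t=4: B = 1/(4 - 6) = -1/2. Comparing t² coeff: A = -C = -1/4
Result: (-1/4)/(t - 4) - (1/2)/(t - 4)² + (1/4)/(t - 6)


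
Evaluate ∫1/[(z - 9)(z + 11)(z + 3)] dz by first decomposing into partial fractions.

Cover-up: P = 1/240, Q = 1/160, R = -1/96. Decomposition: (1/240)/(z - 9) + (1/160)/(z + 11) - (1/96)/(z + 3). Integrate each term: (1/240) ln|(z - 9)| + (1/160) ln|(z + 11)| - (1/96) ln|(z + 3)| + C


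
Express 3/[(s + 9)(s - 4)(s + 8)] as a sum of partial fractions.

Using cover-up method: α = 3/13, β = 1/52, γ = -1/4
Result: (3/13)/(s + 9) + (1/52)/(s - 4) - (1/4)/(s + 8)


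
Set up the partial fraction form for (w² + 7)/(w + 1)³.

Repeated linear factor (power 3): α/(w + 1) + β/(w + 1)² + γ/(w + 1)³


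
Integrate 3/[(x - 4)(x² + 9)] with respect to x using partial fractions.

Cover-up at x=4: A = 3/(4²+9) = 3/25. Coeff matching: B = -3/25, C = -12/25. Decomposition: (3/25)/(x - 4) - ((3/25)x + 12/25)/(x² + 9). Integrate: linear → ln, quadratic → (1/2)ln + arctan: (3/25) ln|(x - 4)| - (3/50) ln(x² + 9) - (4/25) arctan(x/3) + C


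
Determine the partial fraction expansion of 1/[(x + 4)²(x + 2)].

Cover-up at x=-2: γ = 1/(-2 + 4)² = 1/4. Cover-up at x=-4: β = 1/(-4 + 2) = -1/2. Comparing x² coeff: α = -γ = -1/4
Result: (-1/4)/(x + 4) - (1/2)/(x + 4)² + (1/4)/(x + 2)


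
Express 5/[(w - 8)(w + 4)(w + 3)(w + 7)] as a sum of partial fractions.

Using Heaviside cover-up: (1/396)/(w - 8) + (5/36)/(w + 4) - (5/44)/(w + 3) - (1/36)/(w + 7)


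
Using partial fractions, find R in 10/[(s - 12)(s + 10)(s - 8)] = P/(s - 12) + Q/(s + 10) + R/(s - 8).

Cover-up at s = 8: R = 10/[(8 - 12)(8 + 10)] = 10/[(-4)(18)] = -10/72 = -5/36


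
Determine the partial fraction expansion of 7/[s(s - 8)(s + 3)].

Using cover-up method: P = -7/24, Q = 7/88, R = 7/33
Result: (-7/24)/s + (7/88)/(s - 8) + (7/33)/(s + 3)


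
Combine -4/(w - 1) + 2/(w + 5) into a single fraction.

Common denominator (w - 1)(w + 5). Numerator: -4(w + 5) + 2(w - 1) = (-4w - 20) + (2w - 2) = -2w - 22
Result: (-2w - 22)/[(w - 1)(w + 5)]


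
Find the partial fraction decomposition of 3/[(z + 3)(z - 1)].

3/(z + 3)(z - 1) = A/(z + 3) + B/(z - 1). A = 3/(-3 - 1) = -3/4, B = 3/(1 + 3) = 3/4
Result: (-3/4)/(z + 3) + (3/4)/(z - 1)


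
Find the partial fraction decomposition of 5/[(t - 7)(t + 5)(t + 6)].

Using cover-up method: P = 5/156, Q = -5/12, R = 5/13
Result: (5/156)/(t - 7) - (5/12)/(t + 5) + (5/13)/(t + 6)


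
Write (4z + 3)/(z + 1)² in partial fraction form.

(4z + 3) = P(z + 1) + Q. At z = -1: Q = 4·(-1) + 3 = -1. Coeff of z: P = 4
Result: 4/(z + 1) - 1/(z + 1)²


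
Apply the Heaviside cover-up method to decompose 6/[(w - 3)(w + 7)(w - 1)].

Cover (w - 3), w=3: P = 6/[(3 + 7)(3 - 1)] = 3/10. Cover (w + 7), w=-7: Q = 6/[(-7 - 3)(-7 - 1)] = 3/40. Cover (w - 1), w=1: R = 6/[(1 - 3)(1 + 7)] = -3/8.
Result: (3/10)/(w - 3) + (3/40)/(w + 7) - (3/8)/(w - 1)


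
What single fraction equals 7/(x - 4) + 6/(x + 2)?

Common denominator (x - 4)(x + 2). Numerator: 7(x + 2) + 6(x - 4) = (7x + 14) + (6x - 24) = 13x - 10
Result: (13x - 10)/[(x - 4)(x + 2)]


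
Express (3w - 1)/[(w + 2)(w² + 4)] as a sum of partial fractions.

At w=-2: P = (3·(-2) - 1)/((-2)² + 4) = -7/8. Q = -P = 7/8, R = 3 - (-2)·P = 5/4
Result: (-7/8)/(w + 2) + ((7/8)w + 5/4)/(w² + 4)


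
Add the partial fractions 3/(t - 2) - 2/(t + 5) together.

Common denominator (t - 2)(t + 5). Numerator: 3(t + 5) - 2(t - 2) = (3t + 15) - (2t - 4) = t + 19
Result: (t + 19)/[(t - 2)(t + 5)]


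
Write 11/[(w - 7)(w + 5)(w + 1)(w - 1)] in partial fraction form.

Using Heaviside cover-up: (11/576)/(w - 7) - (11/288)/(w + 5) + (11/64)/(w + 1) - (11/72)/(w - 1)


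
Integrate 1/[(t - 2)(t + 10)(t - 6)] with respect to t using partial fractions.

Cover-up: A = -1/48, B = 1/192, C = 1/64. Decomposition: (-1/48)/(t - 2) + (1/192)/(t + 10) + (1/64)/(t - 6). Integrate each term: (-1/48) ln|(t - 2)| + (1/192) ln|(t + 10)| + (1/64) ln|(t - 6)| + C


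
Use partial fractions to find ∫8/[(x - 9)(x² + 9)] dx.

Cover-up at x=9: A = 8/(9²+9) = 4/45. Coeff matching: B = -4/45, C = -4/5. Decomposition: (4/45)/(x - 9) - ((4/45)x + 4/5)/(x² + 9). Integrate: linear → ln, quadratic → (1/2)ln + arctan: (4/45) ln|(x - 9)| - (2/45) ln(x² + 9) - (4/15) arctan(x/3) + C


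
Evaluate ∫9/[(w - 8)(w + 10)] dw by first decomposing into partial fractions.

Decompose: 9/[(w - 8)(w + 10)] = (1/2)/(w - 8) - (1/2)/(w + 10). Integrate each term: (1/2) ln|(w - 8)| - (1/2) ln|(w + 10)| + C


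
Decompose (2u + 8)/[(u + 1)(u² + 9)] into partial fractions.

At u=-1: α = (2·(-1) + 8)/((-1)² + 9) = 3/5. β = -α = -3/5, γ = 2 - (-1)·α = 13/5
Result: (3/5)/(u + 1) - ((3/5)u - 13/5)/(u² + 9)


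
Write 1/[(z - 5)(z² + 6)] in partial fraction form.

Cover-up at z = 5: A = 1/(5² + 6) = 1/31. Then B = -A = -1/31, C = -A·(0 + 5) = -5/31
Result: (1/31)/(z - 5) - ((1/31)z + 5/31)/(z² + 6)


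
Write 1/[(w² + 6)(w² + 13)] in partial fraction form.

Coefficient matching gives P = R = 0, Q = 1/(13-6) = 1/7, S = -Q = -1/7
Result: (1/7)/(w² + 6) - (1/7)/(w² + 13)


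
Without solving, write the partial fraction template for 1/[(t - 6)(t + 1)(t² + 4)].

Two linear + quadratic: α/(t - 6) + β/(t + 1) + (γt + δ)/(t² + 4)


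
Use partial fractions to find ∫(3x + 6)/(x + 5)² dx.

Decompose: P = 3, Q = 3·(-5) + 6 = -9, so (3x + 6)/(x + 5)² = 3/(x + 5) - 9/(x + 5)². Integrate: ∫ P/(x + 5) dx = 3 ln|(x + 5)|; ∫ Q/(x + 5)² dx = 9/(x + 5). Sum: 3 ln|(x + 5)| + 9/(x + 5) + C


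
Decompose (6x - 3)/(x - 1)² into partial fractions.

(6x - 3) = α(x - 1) + β. At x = 1: β = 6·1 - 3 = 3. Coeff of x: α = 6
Result: 6/(x - 1) + 3/(x - 1)²


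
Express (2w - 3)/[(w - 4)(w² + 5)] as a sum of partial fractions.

At w=4: α = (2·4 - 3)/(4² + 5) = 5/21. β = -α = -5/21, γ = 2 - 4·α = 22/21
Result: (5/21)/(w - 4) - ((5/21)w - 22/21)/(w² + 5)


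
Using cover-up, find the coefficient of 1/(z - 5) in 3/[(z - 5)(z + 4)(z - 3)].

Cover (z - 5), set z=5: 3/[(5 + 4)(5 - 3)] = 1/6


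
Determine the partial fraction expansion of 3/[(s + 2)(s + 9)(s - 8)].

Using cover-up method: α = -3/70, β = 3/119, γ = 3/170
Result: (-3/70)/(s + 2) + (3/119)/(s + 9) + (3/170)/(s - 8)


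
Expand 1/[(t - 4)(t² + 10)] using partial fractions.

Cover-up at t = 4: α = 1/(4² + 10) = 1/26. Then β = -α = -1/26, γ = -α·(0 + 4) = -2/13
Result: (1/26)/(t - 4) - ((1/26)t + 2/13)/(t² + 10)


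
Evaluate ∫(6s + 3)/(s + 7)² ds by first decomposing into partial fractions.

Decompose: α = 6, β = 6·(-7) + 3 = -39, so (6s + 3)/(s + 7)² = 6/(s + 7) - 39/(s + 7)². Integrate: ∫ α/(s + 7) ds = 6 ln|(s + 7)|; ∫ β/(s + 7)² ds = 39/(s + 7). Sum: 6 ln|(s + 7)| + 39/(s + 7) + C


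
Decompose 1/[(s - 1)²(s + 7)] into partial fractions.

Cover-up at s=-7: γ = 1/(-7 - 1)² = 1/64. Cover-up at s=1: β = 1/(1 + 7) = 1/8. Comparing s² coeff: α = -γ = -1/64
Result: (-1/64)/(s - 1) + (1/8)/(s - 1)² + (1/64)/(s + 7)


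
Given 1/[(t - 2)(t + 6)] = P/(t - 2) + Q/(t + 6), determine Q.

Cover-up at t = -6: Q = 1/(-6 - 2) = -1/8


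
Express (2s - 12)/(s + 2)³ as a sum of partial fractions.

(2s - 12) = α(s + 2)² + β(s + 2) + γ. At s = -2: γ = 2·(-2) - 12 = -16. Coefficients: α = 0, β = 2
Result: 2/(s + 2)² - 16/(s + 2)³


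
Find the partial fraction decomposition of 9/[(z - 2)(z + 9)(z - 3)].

Using cover-up method: α = -9/11, β = 3/44, γ = 3/4
Result: (-9/11)/(z - 2) + (3/44)/(z + 9) + (3/4)/(z - 3)


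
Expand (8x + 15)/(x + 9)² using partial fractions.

(8x + 15) = α(x + 9) + β. At x = -9: β = 8·(-9) + 15 = -57. Coeff of x: α = 8
Result: 8/(x + 9) - 57/(x + 9)²


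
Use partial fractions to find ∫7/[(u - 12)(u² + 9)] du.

Cover-up at u=12: P = 7/(12²+9) = 7/153. Coeff matching: Q = -7/153, R = -28/51. Decomposition: (7/153)/(u - 12) - ((7/153)u + 28/51)/(u² + 9). Integrate: linear → ln, quadratic → (1/2)ln + arctan: (7/153) ln|(u - 12)| - (7/306) ln(u² + 9) - (28/153) arctan(u/3) + C


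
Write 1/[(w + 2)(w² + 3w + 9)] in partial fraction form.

Cover-up at w = -2: A = 1/((-2)² + 3·(-2) + 9) = 1/7. Then B = -A = -1/7, C = -A·(3 - 2) = -1/7
Result: (1/7)/(w + 2) - ((1/7)w + 1/7)/(w² + 3w + 9)


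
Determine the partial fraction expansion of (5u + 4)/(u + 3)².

(5u + 4) = α(u + 3) + β. At u = -3: β = 5·(-3) + 4 = -11. Coeff of u: α = 5
Result: 5/(u + 3) - 11/(u + 3)²


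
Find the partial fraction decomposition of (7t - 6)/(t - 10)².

(7t - 6) = α(t - 10) + β. At t = 10: β = 7·10 - 6 = 64. Coeff of t: α = 7
Result: 7/(t - 10) + 64/(t - 10)²


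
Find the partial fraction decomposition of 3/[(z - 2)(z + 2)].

3/(z - 2)(z + 2) = A/(z - 2) + B/(z + 2). A = 3/(2 + 2) = 3/4, B = 3/(-2 - 2) = -3/4
Result: (3/4)/(z - 2) - (3/4)/(z + 2)


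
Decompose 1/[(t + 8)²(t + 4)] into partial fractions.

Cover-up at t=-4: γ = 1/(-4 + 8)² = 1/16. Cover-up at t=-8: β = 1/(-8 + 4) = -1/4. Comparing t² coeff: α = -γ = -1/16
Result: (-1/16)/(t + 8) - (1/4)/(t + 8)² + (1/16)/(t + 4)


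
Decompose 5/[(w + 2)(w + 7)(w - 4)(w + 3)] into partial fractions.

Using Heaviside cover-up: (-1/6)/(w + 2) - (1/44)/(w + 7) + (5/462)/(w - 4) + (5/28)/(w + 3)


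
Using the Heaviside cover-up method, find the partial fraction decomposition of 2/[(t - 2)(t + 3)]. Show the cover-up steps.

Cover (t - 2): set t=2, get P = 2/(2 + 3) = 2/5. Cover (t + 3): set t=-3, get Q = 2/(-3 - 2) = -2/5.
Result: (2/5)/(t - 2) - (2/5)/(t + 3)


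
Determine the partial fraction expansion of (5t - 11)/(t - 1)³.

(5t - 11) = A(t - 1)² + B(t - 1) + C. At t = 1: C = 5·1 - 11 = -6. Coefficients: A = 0, B = 5
Result: 5/(t - 1)² - 6/(t - 1)³


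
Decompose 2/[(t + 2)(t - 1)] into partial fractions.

2/(t + 2)(t - 1) = P/(t + 2) + Q/(t - 1). P = 2/(-2 - 1) = -2/3, Q = 2/(1 + 2) = 2/3
Result: (-2/3)/(t + 2) + (2/3)/(t - 1)


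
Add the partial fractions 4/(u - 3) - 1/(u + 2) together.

Common denominator (u - 3)(u + 2). Numerator: 4(u + 2) - 1(u - 3) = (4u + 8) - (u - 3) = 3u + 11
Result: (3u + 11)/[(u - 3)(u + 2)]


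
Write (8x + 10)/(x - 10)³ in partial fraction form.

(8x + 10) = P(x - 10)² + Q(x - 10) + R. At x = 10: R = 8·10 + 10 = 90. Coefficients: P = 0, Q = 8
Result: 8/(x - 10)² + 90/(x - 10)³


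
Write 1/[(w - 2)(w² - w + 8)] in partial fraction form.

Cover-up at w = 2: A = 1/(2² - 1·2 + 8) = 1/10. Then B = -A = -1/10, C = -A·(-1 + 2) = -1/10
Result: (1/10)/(w - 2) - ((1/10)w + 1/10)/(w² - w + 8)


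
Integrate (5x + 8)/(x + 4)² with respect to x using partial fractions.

Decompose: A = 5, B = 5·(-4) + 8 = -12, so (5x + 8)/(x + 4)² = 5/(x + 4) - 12/(x + 4)². Integrate: ∫ A/(x + 4) dx = 5 ln|(x + 4)|; ∫ B/(x + 4)² dx = 12/(x + 4). Sum: 5 ln|(x + 4)| + 12/(x + 4) + C


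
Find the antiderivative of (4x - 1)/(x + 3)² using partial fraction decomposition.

Decompose: α = 4, β = 4·(-3) - 1 = -13, so (4x - 1)/(x + 3)² = 4/(x + 3) - 13/(x + 3)². Integrate: ∫ α/(x + 3) dx = 4 ln|(x + 3)|; ∫ β/(x + 3)² dx = 13/(x + 3). Sum: 4 ln|(x + 3)| + 13/(x + 3) + C


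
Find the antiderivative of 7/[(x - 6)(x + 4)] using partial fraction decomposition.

Decompose: 7/[(x - 6)(x + 4)] = (7/10)/(x - 6) - (7/10)/(x + 4). Integrate each term: (7/10) ln|(x - 6)| - (7/10) ln|(x + 4)| + C


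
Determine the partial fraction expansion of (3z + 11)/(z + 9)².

(3z + 11) = A(z + 9) + B. At z = -9: B = 3·(-9) + 11 = -16. Coeff of z: A = 3
Result: 3/(z + 9) - 16/(z + 9)²


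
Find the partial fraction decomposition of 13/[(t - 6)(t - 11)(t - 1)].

Using cover-up method: α = -13/25, β = 13/50, γ = 13/50
Result: (-13/25)/(t - 6) + (13/50)/(t - 11) + (13/50)/(t - 1)


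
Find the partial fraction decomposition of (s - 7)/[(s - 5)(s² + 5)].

At s=5: P = (1·5 - 7)/(5² + 5) = -1/15. Q = -P = 1/15, R = 1 - 5·P = 4/3
Result: (-1/15)/(s - 5) + ((1/15)s + 4/3)/(s² + 5)


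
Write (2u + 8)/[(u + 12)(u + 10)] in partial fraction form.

At u=-12: P = (2·(-12) + 8)/(-12 + 10) = 8. At u=-10: Q = (2·(-10) + 8)/(-10 + 12) = -6
Result: 8/(u + 12) - 6/(u + 10)


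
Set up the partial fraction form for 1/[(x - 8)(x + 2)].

Distinct linear factors: P/(x - 8) + Q/(x + 2)


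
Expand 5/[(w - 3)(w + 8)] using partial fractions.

5/(w - 3)(w + 8) = P/(w - 3) + Q/(w + 8). P = 5/(3 + 8) = 5/11, Q = 5/(-8 - 3) = -5/11
Result: (5/11)/(w - 3) - (5/11)/(w + 8)


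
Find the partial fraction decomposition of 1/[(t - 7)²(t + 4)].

Cover-up at t=-4: R = 1/(-4 - 7)² = 1/121. Cover-up at t=7: Q = 1/(7 + 4) = 1/11. Comparing t² coeff: P = -R = -1/121
Result: (-1/121)/(t - 7) + (1/11)/(t - 7)² + (1/121)/(t + 4)


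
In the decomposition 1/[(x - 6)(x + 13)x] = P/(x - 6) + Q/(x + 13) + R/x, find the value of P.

Cover-up at x = 6: P = 1/[(6 + 13)(6 - 0)] = 1/[(19)(6)] = 1/114


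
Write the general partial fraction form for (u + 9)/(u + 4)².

Repeated linear factor: P/(u + 4) + Q/(u + 4)²


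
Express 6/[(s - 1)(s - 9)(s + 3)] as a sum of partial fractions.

Using cover-up method: α = -3/16, β = 1/16, γ = 1/8
Result: (-3/16)/(s - 1) + (1/16)/(s - 9) + (1/8)/(s + 3)


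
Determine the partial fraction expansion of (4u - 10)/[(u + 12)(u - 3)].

At u=-12: A = (4·(-12) - 10)/(-12 - 3) = 58/15. At u=3: B = (4·3 - 10)/(3 + 12) = 2/15
Result: (58/15)/(u + 12) + (2/15)/(u - 3)


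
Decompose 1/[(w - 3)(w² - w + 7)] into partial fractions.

Cover-up at w = 3: α = 1/(3² - 1·3 + 7) = 1/13. Then β = -α = -1/13, γ = -α·(-1 + 3) = -2/13
Result: (1/13)/(w - 3) - ((1/13)w + 2/13)/(w² - w + 7)


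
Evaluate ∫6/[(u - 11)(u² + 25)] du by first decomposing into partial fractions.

Cover-up at u=11: α = 6/(11²+25) = 3/73. Coeff matching: β = -3/73, γ = -33/73. Decomposition: (3/73)/(u - 11) - ((3/73)u + 33/73)/(u² + 25). Integrate: linear → ln, quadratic → (1/2)ln + arctan: (3/73) ln|(u - 11)| - (3/146) ln(u² + 25) - (33/365) arctan(u/5) + C


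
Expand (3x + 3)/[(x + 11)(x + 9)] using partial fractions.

At x=-11: P = (3·(-11) + 3)/(-11 + 9) = 15. At x=-9: Q = (3·(-9) + 3)/(-9 + 11) = -12
Result: 15/(x + 11) - 12/(x + 9)


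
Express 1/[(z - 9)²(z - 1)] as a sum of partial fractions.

Cover-up at z=1: C = 1/(1 - 9)² = 1/64. Cover-up at z=9: B = 1/(9 - 1) = 1/8. Comparing z² coeff: A = -C = -1/64
Result: (-1/64)/(z - 9) + (1/8)/(z - 9)² + (1/64)/(z - 1)


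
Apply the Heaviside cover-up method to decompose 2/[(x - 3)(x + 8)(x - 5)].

Cover (x - 3), x=3: P = 2/[(3 + 8)(3 - 5)] = -1/11. Cover (x + 8), x=-8: Q = 2/[(-8 - 3)(-8 - 5)] = 2/143. Cover (x - 5), x=5: R = 2/[(5 - 3)(5 + 8)] = 1/13.
Result: (-1/11)/(x - 3) + (2/143)/(x + 8) + (1/13)/(x - 5)


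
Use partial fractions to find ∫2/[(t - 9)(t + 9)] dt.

Decompose: 2/[(t - 9)(t + 9)] = (1/9)/(t - 9) - (1/9)/(t + 9). Integrate each term: (1/9) ln|(t - 9)| - (1/9) ln|(t + 9)| + C


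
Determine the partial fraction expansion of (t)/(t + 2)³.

(t) = α(t + 2)² + β(t + 2) + γ. At t = -2: γ = 1·(-2) + 0 = -2. Coefficients: α = 0, β = 1
Result: 1/(t + 2)² - 2/(t + 2)³


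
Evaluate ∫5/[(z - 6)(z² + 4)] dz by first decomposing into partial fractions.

Cover-up at z=6: α = 5/(6²+4) = 1/8. Coeff matching: β = -1/8, γ = -3/4. Decomposition: (1/8)/(z - 6) - ((1/8)z + 3/4)/(z² + 4). Integrate: linear → ln, quadratic → (1/2)ln + arctan: (1/8) ln|(z - 6)| - (1/16) ln(z² + 4) - (3/8) arctan(z/2) + C


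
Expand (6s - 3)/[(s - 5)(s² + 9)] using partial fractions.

At s=5: A = (6·5 - 3)/(5² + 9) = 27/34. B = -A = -27/34, C = 6 - 5·A = 69/34
Result: (27/34)/(s - 5) - ((27/34)s - 69/34)/(s² + 9)


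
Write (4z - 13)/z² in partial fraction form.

(4z - 13) = Az + B. At z = 0: B = 4·0 - 13 = -13. Coeff of z: A = 4
Result: 4/z - 13/z²


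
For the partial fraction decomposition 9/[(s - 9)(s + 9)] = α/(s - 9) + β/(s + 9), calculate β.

Cover-up at s = -9: β = 9/(-9 - 9) = -9/18 = -1/2


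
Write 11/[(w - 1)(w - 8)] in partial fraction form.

11/(w - 1)(w - 8) = P/(w - 1) + Q/(w - 8). P = 11/(1 - 8) = -11/7, Q = 11/(8 - 1) = 11/7
Result: (-11/7)/(w - 1) + (11/7)/(w - 8)


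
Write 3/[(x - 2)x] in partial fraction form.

3/(x - 2)x = A/(x - 2) + B/x. A = 3/(2 - 0) = 3/2, B = 3/(0 - 2) = -3/2
Result: (3/2)/(x - 2) - (3/2)/x


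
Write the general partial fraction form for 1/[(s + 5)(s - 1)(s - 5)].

Three distinct linear factors: A/(s + 5) + B/(s - 1) + C/(s - 5)


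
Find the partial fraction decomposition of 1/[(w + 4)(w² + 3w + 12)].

Cover-up at w = -4: A = 1/((-4)² + 3·(-4) + 12) = 1/16. Then B = -A = -1/16, C = -A·(3 - 4) = 1/16
Result: (1/16)/(w + 4) - ((1/16)w - 1/16)/(w² + 3w + 12)


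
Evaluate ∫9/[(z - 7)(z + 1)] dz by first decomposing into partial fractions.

Decompose: 9/[(z - 7)(z + 1)] = (9/8)/(z - 7) - (9/8)/(z + 1). Integrate each term: (9/8) ln|(z - 7)| - (9/8) ln|(z + 1)| + C


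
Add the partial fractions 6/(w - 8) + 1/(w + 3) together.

Common denominator (w - 8)(w + 3). Numerator: 6(w + 3) + 1(w - 8) = (6w + 18) + (w - 8) = 7w + 10
Result: (7w + 10)/[(w - 8)(w + 3)]


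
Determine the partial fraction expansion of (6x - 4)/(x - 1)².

(6x - 4) = A(x - 1) + B. At x = 1: B = 6·1 - 4 = 2. Coeff of x: A = 6
Result: 6/(x - 1) + 2/(x - 1)²


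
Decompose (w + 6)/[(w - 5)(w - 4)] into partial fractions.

At w=5: α = (1·5 + 6)/(5 - 4) = 11. At w=4: β = (1·4 + 6)/(4 - 5) = -10
Result: 11/(w - 5) - 10/(w - 4)


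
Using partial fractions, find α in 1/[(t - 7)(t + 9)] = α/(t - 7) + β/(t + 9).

Cover-up at t = 7: α = 1/(7 + 9) = 1/16


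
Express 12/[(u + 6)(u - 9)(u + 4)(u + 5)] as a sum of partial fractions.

Using Heaviside cover-up: (-2/5)/(u + 6) + (2/455)/(u - 9) - (6/13)/(u + 4) + (6/7)/(u + 5)
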